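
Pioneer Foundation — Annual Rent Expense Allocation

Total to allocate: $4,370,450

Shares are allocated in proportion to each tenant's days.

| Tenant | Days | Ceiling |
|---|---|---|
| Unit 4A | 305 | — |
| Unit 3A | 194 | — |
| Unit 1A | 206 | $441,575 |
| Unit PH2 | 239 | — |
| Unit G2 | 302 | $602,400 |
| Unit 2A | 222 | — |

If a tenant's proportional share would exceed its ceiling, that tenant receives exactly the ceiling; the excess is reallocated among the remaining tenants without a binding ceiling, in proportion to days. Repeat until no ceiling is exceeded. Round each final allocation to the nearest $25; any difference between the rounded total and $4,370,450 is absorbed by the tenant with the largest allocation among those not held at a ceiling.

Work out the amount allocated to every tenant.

Unit 4A: $1,056,850 · Unit 3A: $672,225 · Unit 1A: $441,575 · Unit PH2: $828,150 · Unit G2: $602,400 · Unit 2A: $769,250

Days total: 1,468.
Pro-rata shares before constraints: Unit 4A 908,029.46; Unit 3A 577,566.28; Unit 1A 613,292.03; Unit PH2 711,537.84; Unit G2 899,098.02; Unit 2A 660,926.36.
Held at cap: Unit 1A ($441,575), Unit G2 ($602,400); balance $3,326,475 reallocated over remaining days 960.
Shares after redistribution: Unit 4A 1,056,848.83 → $1,056,850; Unit 3A 672,225.16 → $672,225; Unit PH2 828,153.67 → $828,150; Unit 2A 769,247.34 → $769,250.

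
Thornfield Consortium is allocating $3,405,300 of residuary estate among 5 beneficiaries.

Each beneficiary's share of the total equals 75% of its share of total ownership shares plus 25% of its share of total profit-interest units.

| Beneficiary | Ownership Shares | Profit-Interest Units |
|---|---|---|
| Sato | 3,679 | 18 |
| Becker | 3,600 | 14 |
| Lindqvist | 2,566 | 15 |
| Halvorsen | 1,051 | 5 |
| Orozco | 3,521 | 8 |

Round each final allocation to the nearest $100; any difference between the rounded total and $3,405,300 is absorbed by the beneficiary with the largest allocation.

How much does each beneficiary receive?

Sato: $907,100 · Becker: $836,400 · Lindqvist: $667,400 · Halvorsen: $257,100 · Orozco: $737,300

Totals — ownership shares 14,417, profit-interest units 60.
Composite weights (75% ownership shares + 25% profit-interest units): Sato 0.2664; Becker 0.2456; Lindqvist 0.1960; Halvorsen 0.0755; Orozco 0.2165.
Proportional shares: Sato 907,133.23; Becker 836,383.36; Lindqvist 667,398.76; Halvorsen 257,128.65; Orozco 737,255.99.
At nearest $100: Sato $907,100; Becker $836,400; Lindqvist $667,400; Halvorsen $257,100; Orozco $737,300. Sum = $3,405,300.
Sum already equals the total — no adjustment.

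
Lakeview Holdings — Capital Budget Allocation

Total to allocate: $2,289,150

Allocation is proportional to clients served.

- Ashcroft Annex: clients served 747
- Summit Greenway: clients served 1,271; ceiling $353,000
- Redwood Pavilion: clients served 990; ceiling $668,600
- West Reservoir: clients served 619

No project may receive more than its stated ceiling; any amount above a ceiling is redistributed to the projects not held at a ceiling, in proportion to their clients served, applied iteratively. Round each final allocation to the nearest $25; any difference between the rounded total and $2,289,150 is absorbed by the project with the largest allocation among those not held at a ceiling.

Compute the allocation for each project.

Total clients served = 3,627.
Unconstrained shares: Ashcroft Annex 471,462.66; Summit Greenway 802,180.77; Redwood Pavilion 624,830.02; West Reservoir 390,676.55.
Held at cap: Summit Greenway ($353,000); residual $1,936,150 reallocated over remaining clients served 2,356.
Held at cap: Redwood Pavilion ($668,600); residual $1,267,550 reallocated over remaining clients served 1,366.
Redistributed shares: Ashcroft Annex 693,162.41 → $693,150; West Reservoir 574,387.59 → $574,400.

Ashcroft Annex: $693,150 | Summit Greenway: $353,000 | Redwood Pavilion: $668,600 | West Reservoir: $574,400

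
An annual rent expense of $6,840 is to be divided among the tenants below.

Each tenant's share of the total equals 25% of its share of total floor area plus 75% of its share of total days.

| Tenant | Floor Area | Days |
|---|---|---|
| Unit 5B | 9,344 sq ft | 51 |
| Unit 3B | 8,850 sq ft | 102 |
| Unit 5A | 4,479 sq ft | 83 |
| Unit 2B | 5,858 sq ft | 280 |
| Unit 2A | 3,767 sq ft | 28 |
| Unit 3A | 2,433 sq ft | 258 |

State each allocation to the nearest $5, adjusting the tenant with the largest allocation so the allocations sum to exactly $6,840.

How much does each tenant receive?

Unit 5B: $785; Unit 3B: $1,090; Unit 5A: $750; Unit 2B: $2,080; Unit 2A: $365; Unit 3A: $1,770

Floor area total 34,731; days total 802.
Composite weights (25% floor area + 75% days): Unit 5B 0.1150; Unit 3B 0.1591; Unit 5A 0.1099; Unit 2B 0.3040; Unit 2A 0.0533; Unit 3A 0.2588.
Raw shares: Unit 5B 786.28; Unit 3B 1,088.18; Unit 5A 751.44; Unit 2B 2,079.44; Unit 2A 364.57; Unit 3A 1,770.09.
At nearest $5: Unit 5B $785; Unit 3B $1,090; Unit 5A $750; Unit 2B $2,080; Unit 2A $365; Unit 3A $1,770. Sum = $6,840.
Rounded total matches; no reconciliation needed.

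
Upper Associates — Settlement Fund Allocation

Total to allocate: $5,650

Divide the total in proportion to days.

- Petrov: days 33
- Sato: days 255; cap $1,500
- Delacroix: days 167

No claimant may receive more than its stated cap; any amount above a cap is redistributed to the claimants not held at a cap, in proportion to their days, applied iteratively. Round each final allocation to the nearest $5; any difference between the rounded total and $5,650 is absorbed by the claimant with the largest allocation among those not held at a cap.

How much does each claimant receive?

Petrov: $685 | Sato: $1,500 | Delacroix: $3,465

Sum of days: 455.
Pro-rata shares before constraints: Petrov 409.78; Sato 3,166.48; Delacroix 2,073.74.
Held at cap: Sato ($1,500); residual $4,150 reallocated over remaining days 200.
Redistributed shares: Petrov 684.75 → $685; Delacroix 3,465.25 → $3,465.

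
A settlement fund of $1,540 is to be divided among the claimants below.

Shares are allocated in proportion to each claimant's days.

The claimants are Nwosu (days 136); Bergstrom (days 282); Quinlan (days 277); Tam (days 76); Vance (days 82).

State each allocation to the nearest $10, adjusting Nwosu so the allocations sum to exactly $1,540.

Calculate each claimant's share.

Nwosu: $240 · Bergstrom: $510 · Quinlan: $500 · Tam: $140 · Vance: $150

Combined days = 853.
Proportional shares: Nwosu 136/853 × $1,540 = 245.53; Bergstrom 282/853 × $1,540 = 509.12; Quinlan 277/853 × $1,540 = 500.09; Tam 76/853 × $1,540 = 137.21; Vance 82/853 × $1,540 = 148.04.
Rounded to nearest $10: Nwosu $250; Bergstrom $510; Quinlan $500; Tam $140; Vance $150. Sum = $1,550.
Difference $1,540 − $1,550 = −$10 applied to Nwosu: Nwosu becomes $240.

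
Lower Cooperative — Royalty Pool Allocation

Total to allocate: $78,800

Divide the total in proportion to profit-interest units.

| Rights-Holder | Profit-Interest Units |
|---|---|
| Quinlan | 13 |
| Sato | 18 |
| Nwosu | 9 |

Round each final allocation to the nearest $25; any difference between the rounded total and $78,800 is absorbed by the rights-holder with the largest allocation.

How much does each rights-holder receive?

Profit-interest units total: 40.
Unrounded shares: Quinlan 13/40 × $78,800 = 25,610.00; Sato 18/40 × $78,800 = 35,460.00; Nwosu 9/40 × $78,800 = 17,730.00.
After rounding ($25): Quinlan $25,600; Sato $35,450; Nwosu $17,725. Sum = $78,775.
Difference $78,800 − $78,775 = +$25 applied to largest allocation (Sato): Sato becomes $35,475.

Quinlan: $25,600 · Sato: $35,475 · Nwosu: $17,725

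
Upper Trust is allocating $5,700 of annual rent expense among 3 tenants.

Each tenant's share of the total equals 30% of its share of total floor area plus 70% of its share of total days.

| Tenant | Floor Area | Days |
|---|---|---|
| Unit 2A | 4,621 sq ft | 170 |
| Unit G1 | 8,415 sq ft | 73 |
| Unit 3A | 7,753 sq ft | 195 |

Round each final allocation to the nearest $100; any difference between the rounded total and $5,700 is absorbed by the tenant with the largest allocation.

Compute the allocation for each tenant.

Unit 2A: $1,900; Unit G1: $1,400; Unit 3A: $2,400

Floor area total 20,789; days total 438.
Combined weights (30% floor area + 70% days): Unit 2A 0.3384; Unit G1 0.2381; Unit 3A 0.4235.
Unrounded shares: Unit 2A 1,928.73; Unit G1 1,357.18; Unit 3A 2,414.09.
At nearest $100: Unit 2A $1,900; Unit G1 $1,400; Unit 3A $2,400. Sum = $5,700.
Sum already equals the total — no adjustment.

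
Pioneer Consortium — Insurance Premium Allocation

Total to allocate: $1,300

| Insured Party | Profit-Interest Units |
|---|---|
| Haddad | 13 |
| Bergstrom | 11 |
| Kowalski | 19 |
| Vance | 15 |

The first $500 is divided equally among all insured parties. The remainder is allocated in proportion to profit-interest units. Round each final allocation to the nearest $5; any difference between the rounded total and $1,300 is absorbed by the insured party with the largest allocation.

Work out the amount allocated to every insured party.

$500 shared equally gives $125 per insured party.
Remainder $800 by profit-interest units (total 58): Haddad 179.31 → $180; Bergstrom 151.72 → $150; Kowalski 262.07 → $260; Vance 206.90 → $205.
Rounding difference +$5 on remainder applied to Kowalski.
Totals: Haddad $125 + $180 = $305; Bergstrom $125 + $150 = $275; Kowalski $125 + $265 = $390; Vance $125 + $205 = $330.

Haddad: $305 · Bergstrom: $275 · Kowalski: $390 · Vance: $330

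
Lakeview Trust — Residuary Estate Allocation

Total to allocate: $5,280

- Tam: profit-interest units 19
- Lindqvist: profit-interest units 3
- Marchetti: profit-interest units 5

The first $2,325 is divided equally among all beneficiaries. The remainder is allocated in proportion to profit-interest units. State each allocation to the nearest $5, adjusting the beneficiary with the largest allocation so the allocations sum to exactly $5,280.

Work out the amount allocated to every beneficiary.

Tam: $2,855 · Lindqvist: $1,105 · Marchetti: $1,320

$2,325 shared equally gives $775 per beneficiary.
Remainder $2,955 by profit-interest units (total 27): Tam 2,079.44 → $2,080; Lindqvist 328.33 → $330; Marchetti 547.22 → $545.
Totals: Tam $775 + $2,080 = $2,855; Lindqvist $775 + $330 = $1,105; Marchetti $775 + $545 = $1,320.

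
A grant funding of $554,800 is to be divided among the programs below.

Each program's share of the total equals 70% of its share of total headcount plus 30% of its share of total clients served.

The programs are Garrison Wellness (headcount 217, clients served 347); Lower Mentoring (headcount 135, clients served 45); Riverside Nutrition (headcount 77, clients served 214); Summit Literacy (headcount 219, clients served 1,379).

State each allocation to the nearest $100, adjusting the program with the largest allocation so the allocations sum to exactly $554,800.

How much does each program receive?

Garrison Wellness: $159,100; Lower Mentoring: $84,700; Riverside Nutrition: $64,100; Summit Literacy: $246,900

Headcount total 648; clients served total 1,985.
Blended shares (70% headcount + 30% clients served): Garrison Wellness 0.2869; Lower Mentoring 0.1526; Riverside Nutrition 0.1155; Summit Literacy 0.4450.
Unrounded shares: Garrison Wellness 159,148.21; Lower Mentoring 84,681.53; Riverside Nutrition 64,091.37; Summit Literacy 246,878.88.
Rounded to nearest $100: Garrison Wellness $159,100; Lower Mentoring $84,700; Riverside Nutrition $64,100; Summit Literacy $246,900. Sum = $554,800.
No rounding difference to absorb.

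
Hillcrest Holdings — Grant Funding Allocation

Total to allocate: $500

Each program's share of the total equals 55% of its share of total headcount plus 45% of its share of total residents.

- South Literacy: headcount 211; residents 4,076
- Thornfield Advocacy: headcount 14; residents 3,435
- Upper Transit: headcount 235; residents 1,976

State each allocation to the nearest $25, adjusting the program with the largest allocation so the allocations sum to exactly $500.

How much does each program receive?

Headcount total 460; residents total 9,487.
Composite weights (55% headcount + 45% residents): South Literacy 0.4456; Thornfield Advocacy 0.1797; Upper Transit 0.3747.
Pro-rata amounts: South Literacy 222.81; Thornfield Advocacy 89.84; Upper Transit 187.35.
At nearest $25: South Literacy $225; Thornfield Advocacy $100; Upper Transit $175. Sum = $500.
Rounded total matches; no reconciliation needed.

South Literacy: $225 · Thornfield Advocacy: $100 · Upper Transit: $175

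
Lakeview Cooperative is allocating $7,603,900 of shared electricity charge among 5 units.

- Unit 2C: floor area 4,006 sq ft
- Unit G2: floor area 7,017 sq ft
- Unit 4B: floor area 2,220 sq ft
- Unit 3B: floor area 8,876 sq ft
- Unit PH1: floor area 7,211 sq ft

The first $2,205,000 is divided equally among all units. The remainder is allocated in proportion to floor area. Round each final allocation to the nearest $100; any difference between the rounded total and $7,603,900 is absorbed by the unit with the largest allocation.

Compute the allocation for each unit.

Equal tier: $2,205,000 ÷ 5 = $441,000 apiece.
Remainder $5,398,900 by floor area (total 29,330): Unit 2C 737,401.75 → $737,400; Unit G2 1,291,649.55 → $1,291,600; Unit 4B 408,645.01 → $408,600; Unit 3B 1,633,843.72 → $1,633,800; Unit PH1 1,327,359.97 → $1,327,400.
Rounding difference +$100 on remainder applied to Unit 3B.
Totals: Unit 2C $441,000 + $737,400 = $1,178,400; Unit G2 $441,000 + $1,291,600 = $1,732,600; Unit 4B $441,000 + $408,600 = $849,600; Unit 3B $441,000 + $1,633,900 = $2,074,900; Unit PH1 $441,000 + $1,327,400 = $1,768,400.

Unit 2C: $1,178,400 | Unit G2: $1,732,600 | Unit 4B: $849,600 | Unit 3B: $2,074,900 | Unit PH1: $1,768,400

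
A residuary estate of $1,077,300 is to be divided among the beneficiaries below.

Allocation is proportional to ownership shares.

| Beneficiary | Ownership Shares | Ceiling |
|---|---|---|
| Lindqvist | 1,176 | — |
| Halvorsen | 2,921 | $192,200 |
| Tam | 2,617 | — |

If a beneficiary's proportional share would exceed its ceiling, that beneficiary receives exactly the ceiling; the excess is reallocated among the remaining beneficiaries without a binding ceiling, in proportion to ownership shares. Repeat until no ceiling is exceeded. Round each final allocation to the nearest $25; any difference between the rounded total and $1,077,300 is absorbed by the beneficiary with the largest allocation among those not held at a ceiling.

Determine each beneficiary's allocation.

Lindqvist: $274,425 | Halvorsen: $192,200 | Tam: $610,675

Combined ownership shares = 6,714.
Proportional shares (ignoring caps): Lindqvist 188,695.98; Halvorsen 468,691.29; Tam 419,912.73.
Cap binds for Halvorsen ($192,200); remaining pool $885,100 reallocated over remaining ownership shares 3,793.
Redistributed shares: Lindqvist 274,420.67 → $274,425; Tam 610,679.33 → $610,675.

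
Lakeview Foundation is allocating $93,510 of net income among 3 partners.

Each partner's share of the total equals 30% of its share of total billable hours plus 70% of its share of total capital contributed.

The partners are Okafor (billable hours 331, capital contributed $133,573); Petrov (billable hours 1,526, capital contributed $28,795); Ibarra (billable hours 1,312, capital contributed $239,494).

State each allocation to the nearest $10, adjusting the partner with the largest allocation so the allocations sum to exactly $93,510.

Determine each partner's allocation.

Okafor: $24,690 · Petrov: $18,200 · Ibarra: $50,620

Totals — billable hours 3,169, capital contributed 401,862.
Combined weights (30% billable hours + 70% capital contributed): Okafor 0.2640; Petrov 0.1946; Ibarra 0.5414.
Raw shares: Okafor 24,687.06; Petrov 18,198.89; Ibarra 50,624.05.
At nearest $10: Okafor $24,690; Petrov $18,200; Ibarra $50,620. Sum = $93,510.
Sum already equals the total — no adjustment.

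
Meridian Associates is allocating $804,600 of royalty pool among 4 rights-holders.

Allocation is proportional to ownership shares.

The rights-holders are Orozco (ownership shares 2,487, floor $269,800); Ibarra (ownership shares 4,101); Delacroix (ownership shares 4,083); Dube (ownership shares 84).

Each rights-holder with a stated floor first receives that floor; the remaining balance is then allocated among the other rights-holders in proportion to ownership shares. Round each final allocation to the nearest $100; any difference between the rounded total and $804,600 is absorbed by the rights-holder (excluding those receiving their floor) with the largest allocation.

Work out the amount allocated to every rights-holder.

Orozco: $269,800 · Ibarra: $265,300 · Delacroix: $264,100 · Dube: $5,400

Fund the minimums — Orozco $269,800. Balance $534,800.
Balance split over remaining ownership shares 8,268: Ibarra 265,265.46 → $265,300; Delacroix 264,101.16 → $264,100; Dube 5,433.38 → $5,400.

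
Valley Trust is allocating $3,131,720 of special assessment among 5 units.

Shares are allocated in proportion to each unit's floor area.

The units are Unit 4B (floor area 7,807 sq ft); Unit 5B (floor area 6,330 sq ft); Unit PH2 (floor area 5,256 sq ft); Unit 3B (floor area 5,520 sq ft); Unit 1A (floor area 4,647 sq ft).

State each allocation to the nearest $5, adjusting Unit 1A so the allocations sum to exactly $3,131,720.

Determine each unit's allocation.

Unit 4B: $827,110; Unit 5B: $670,630; Unit PH2: $556,845; Unit 3B: $584,815; Unit 1A: $492,320

Combined floor area = 29,560.
Raw shares: Unit 4B 7,807/29,560 × $3,131,720 = 827,108.86; Unit 5B 6,330/29,560 × $3,131,720 = 670,628.81; Unit PH2 5,256/29,560 × $3,131,720 = 556,844.40; Unit 3B 5,520/29,560 × $3,131,720 = 584,813.75; Unit 1A 4,647/29,560 × $3,131,720 = 492,324.18.
Rounded to nearest $5: Unit 4B $827,110; Unit 5B $670,630; Unit PH2 $556,845; Unit 3B $584,815; Unit 1A $492,325. Sum = $3,131,725.
Difference $3,131,720 − $3,131,725 = −$5 applied to Unit 1A: Unit 1A becomes $492,320.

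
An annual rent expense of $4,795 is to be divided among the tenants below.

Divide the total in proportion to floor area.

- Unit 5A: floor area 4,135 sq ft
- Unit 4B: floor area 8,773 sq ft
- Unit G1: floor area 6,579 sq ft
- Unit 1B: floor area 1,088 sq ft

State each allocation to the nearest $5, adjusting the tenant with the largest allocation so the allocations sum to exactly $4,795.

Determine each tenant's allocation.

Unit 5A: $965 · Unit 4B: $2,040 · Unit G1: $1,535 · Unit 1B: $255

Combined floor area = 20,575.
Raw shares: Unit 5A 4,135/20,575 × $4,795 = 963.66; Unit 4B 8,773/20,575 × $4,795 = 2,044.55; Unit G1 6,579/20,575 × $4,795 = 1,533.23; Unit 1B 1,088/20,575 × $4,795 = 253.56.
Rounded to nearest $5: Unit 5A $965; Unit 4B $2,045; Unit G1 $1,535; Unit 1B $255. Sum = $4,800.
Difference $4,795 − $4,800 = −$5 applied to largest allocation (Unit 4B): Unit 4B becomes $2,040.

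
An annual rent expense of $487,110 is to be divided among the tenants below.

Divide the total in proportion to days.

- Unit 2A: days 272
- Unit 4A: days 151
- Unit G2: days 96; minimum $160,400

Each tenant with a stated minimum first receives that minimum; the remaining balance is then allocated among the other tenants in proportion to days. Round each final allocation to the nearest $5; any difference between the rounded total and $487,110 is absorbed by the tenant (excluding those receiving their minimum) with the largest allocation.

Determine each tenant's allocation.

Unit 2A: $210,085 · Unit 4A: $116,625 · Unit G2: $160,400

Guaranteed amounts: Unit G2 $160,400. Remaining pool $326,710.
Remaining pool split over remaining days 423: Unit 2A 210,083.03 → $210,085; Unit 4A 116,626.97 → $116,625.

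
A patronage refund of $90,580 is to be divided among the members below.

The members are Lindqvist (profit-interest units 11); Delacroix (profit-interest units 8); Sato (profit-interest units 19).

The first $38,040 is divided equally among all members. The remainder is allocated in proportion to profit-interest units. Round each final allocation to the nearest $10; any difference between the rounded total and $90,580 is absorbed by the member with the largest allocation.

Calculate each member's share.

First tranche $38,040 split equally: $12,680 each.
Remainder $52,540 by profit-interest units (total 38): Lindqvist 15,208.95 → $15,210; Delacroix 11,061.05 → $11,060; Sato 26,270.00 → $26,270.
Totals: Lindqvist $12,680 + $15,210 = $27,890; Delacroix $12,680 + $11,060 = $23,740; Sato $12,680 + $26,270 = $38,950.

Lindqvist: $27,890 · Delacroix: $23,740 · Sato: $38,950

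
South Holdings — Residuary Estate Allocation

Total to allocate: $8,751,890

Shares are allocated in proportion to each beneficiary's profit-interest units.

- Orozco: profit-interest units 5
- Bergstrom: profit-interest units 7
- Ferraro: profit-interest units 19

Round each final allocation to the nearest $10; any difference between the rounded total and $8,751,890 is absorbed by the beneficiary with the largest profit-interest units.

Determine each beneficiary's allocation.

Orozco: $1,411,600; Bergstrom: $1,976,230; Ferraro: $5,364,060

Combined profit-interest units = 5 + 7 + 19 = 31.
Raw shares: Orozco 1,411,595.16; Bergstrom 1,976,233.23; Ferraro 5,364,061.61.
At nearest $10: Orozco $1,411,600; Bergstrom $1,976,230; Ferraro $5,364,060. Sum = $8,751,890.
No rounding difference to absorb.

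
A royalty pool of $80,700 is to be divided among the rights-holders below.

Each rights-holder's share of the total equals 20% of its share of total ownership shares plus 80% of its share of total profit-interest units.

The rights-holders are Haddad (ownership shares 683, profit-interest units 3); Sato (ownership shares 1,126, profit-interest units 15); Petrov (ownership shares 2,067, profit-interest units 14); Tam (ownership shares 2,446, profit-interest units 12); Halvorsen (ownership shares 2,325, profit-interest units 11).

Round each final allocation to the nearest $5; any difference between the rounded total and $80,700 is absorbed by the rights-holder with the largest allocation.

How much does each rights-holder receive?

Ownership shares total 8,647; profit-interest units total 55.
Composite weights (20% ownership shares + 80% profit-interest units): Haddad 0.0594; Sato 0.2442; Petrov 0.2514; Tam 0.2311; Halvorsen 0.2138.
Unrounded shares: Haddad 4,796.30; Sato 19,709.00; Petrov 20,291.60; Tam 18,651.38; Halvorsen 17,251.71.
At nearest $5: Haddad $4,795; Sato $19,710; Petrov $20,290; Tam $18,650; Halvorsen $17,250. Sum = $80,695.
Difference $80,700 − $80,695 = +$5 applied to largest allocation (Petrov): Petrov becomes $20,295.

Haddad: $4,795; Sato: $19,710; Petrov: $20,295; Tam: $18,650; Halvorsen: $17,250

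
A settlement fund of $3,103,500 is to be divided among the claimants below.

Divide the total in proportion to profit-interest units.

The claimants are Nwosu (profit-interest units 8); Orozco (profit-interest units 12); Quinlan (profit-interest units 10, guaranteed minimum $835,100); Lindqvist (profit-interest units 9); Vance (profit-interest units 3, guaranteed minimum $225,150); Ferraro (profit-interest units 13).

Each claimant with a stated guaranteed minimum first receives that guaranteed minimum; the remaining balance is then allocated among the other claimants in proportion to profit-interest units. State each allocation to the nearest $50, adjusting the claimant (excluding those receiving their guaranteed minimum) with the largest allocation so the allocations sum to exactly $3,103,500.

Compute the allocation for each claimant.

Guaranteed amounts: Quinlan $835,100; Vance $225,150. Remaining pool $2,043,250.
Remaining pool split over remaining profit-interest units 42: Nwosu 389,190.48 → $389,200; Orozco 583,785.71 → $583,800; Lindqvist 437,839.29 → $437,850; Ferraro 632,434.52 → $632,450.
Rounding difference −$50 applied to Ferraro → $632,400.

Nwosu: $389,200 | Orozco: $583,800 | Quinlan: $835,100 | Lindqvist: $437,850 | Vance: $225,150 | Ferraro: $632,400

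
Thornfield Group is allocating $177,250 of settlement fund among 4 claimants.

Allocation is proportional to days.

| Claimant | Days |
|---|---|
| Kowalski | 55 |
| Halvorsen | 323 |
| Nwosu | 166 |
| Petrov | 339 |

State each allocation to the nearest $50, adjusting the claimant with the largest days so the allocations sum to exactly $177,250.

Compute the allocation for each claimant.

Days total: 55 + 323 + 166 + 339 = 883.
Pro-rata amounts: Kowalski 11,040.49; Halvorsen 64,837.77; Nwosu 33,322.20; Petrov 68,049.55.
After rounding ($50): Kowalski $11,050; Halvorsen $64,850; Nwosu $33,300; Petrov $68,050. Sum = $177,250.
No rounding difference to absorb.

Kowalski: $11,050; Halvorsen: $64,850; Nwosu: $33,300; Petrov: $68,050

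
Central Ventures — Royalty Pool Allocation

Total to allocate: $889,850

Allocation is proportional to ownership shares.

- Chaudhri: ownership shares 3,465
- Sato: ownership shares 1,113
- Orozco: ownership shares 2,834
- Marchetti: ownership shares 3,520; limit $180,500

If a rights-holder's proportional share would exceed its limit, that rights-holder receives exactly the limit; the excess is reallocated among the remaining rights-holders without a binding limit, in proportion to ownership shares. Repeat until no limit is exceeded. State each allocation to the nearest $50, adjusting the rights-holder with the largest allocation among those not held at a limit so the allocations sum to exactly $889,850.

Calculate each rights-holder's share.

Chaudhri: $331,650 · Sato: $106,500 · Orozco: $271,200 · Marchetti: $180,500

Combined ownership shares = 10,932.
Proportional shares (ignoring caps): Chaudhri 282,046.31; Sato 90,596.69; Orozco 230,683.76; Marchetti 286,523.23.
Capped: Marchetti ($180,500); balance $709,350 reallocated over remaining ownership shares 7,412.
Remaining shares: Chaudhri 331,610.60 → $331,600; Sato 106,517.34 → $106,500; Orozco 271,222.06 → $271,200.
Rounding difference +$50 applied to Chaudhri → $331,650.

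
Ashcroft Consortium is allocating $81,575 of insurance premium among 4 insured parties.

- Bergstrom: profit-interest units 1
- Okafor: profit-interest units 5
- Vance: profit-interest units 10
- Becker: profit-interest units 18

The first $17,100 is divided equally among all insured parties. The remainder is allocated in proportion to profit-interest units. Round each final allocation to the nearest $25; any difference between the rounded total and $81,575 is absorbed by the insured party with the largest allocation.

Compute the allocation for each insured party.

Bergstrom: $6,175 · Okafor: $13,750 · Vance: $23,250 · Becker: $38,400

Equal tier: $17,100 ÷ 4 = $4,275 apiece.
Remainder $64,475 by profit-interest units (total 34): Bergstrom 1,896.32 → $1,900; Okafor 9,481.62 → $9,475; Vance 18,963.24 → $18,975; Becker 34,133.82 → $34,125.
Totals: Bergstrom $4,275 + $1,900 = $6,175; Okafor $4,275 + $9,475 = $13,750; Vance $4,275 + $18,975 = $23,250; Becker $4,275 + $34,125 = $38,400.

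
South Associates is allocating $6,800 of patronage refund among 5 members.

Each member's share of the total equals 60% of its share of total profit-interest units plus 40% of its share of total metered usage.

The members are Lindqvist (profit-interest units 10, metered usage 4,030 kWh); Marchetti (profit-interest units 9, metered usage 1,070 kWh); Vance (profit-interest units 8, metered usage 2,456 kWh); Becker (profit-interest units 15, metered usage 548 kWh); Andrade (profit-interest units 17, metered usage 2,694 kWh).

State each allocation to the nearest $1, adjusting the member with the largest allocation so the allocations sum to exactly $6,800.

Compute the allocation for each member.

Profit-interest units total 59; metered usage total 10,798.
Composite weights (60% profit-interest units + 40% metered usage): Lindqvist 0.2510; Marchetti 0.1312; Vance 0.1723; Becker 0.1728; Andrade 0.2727.
Pro-rata amounts: Lindqvist 1,706.68; Marchetti 891.90; Vance 1,171.88; Becker 1,175.33; Andrade 1,854.21.
At nearest $1: Lindqvist $1,707; Marchetti $892; Vance $1,172; Becker $1,175; Andrade $1,854. Sum = $6,800.
No rounding difference to absorb.

Lindqvist: $1,707 · Marchetti: $892 · Vance: $1,172 · Becker: $1,175 · Andrade: $1,854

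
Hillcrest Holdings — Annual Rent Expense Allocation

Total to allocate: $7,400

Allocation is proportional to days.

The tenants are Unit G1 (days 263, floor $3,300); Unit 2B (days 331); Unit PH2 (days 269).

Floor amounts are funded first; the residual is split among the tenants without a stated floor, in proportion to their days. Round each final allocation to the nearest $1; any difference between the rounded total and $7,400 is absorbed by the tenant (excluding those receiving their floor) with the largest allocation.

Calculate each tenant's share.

Unit G1: $3,300 | Unit 2B: $2,262 | Unit PH2: $1,838

Guaranteed amounts: Unit G1 $3,300. Residual $4,100.
Residual split over remaining days 600: Unit 2B 2,261.83 → $2,262; Unit PH2 1,838.17 → $1,838.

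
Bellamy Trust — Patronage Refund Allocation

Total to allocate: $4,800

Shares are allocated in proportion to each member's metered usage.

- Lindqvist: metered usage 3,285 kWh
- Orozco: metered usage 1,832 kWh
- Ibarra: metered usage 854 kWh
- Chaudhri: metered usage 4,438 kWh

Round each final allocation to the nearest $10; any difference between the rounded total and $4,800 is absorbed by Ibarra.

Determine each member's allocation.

Metered usage total: 10,409.
Unrounded shares: Lindqvist 3,285/10,409 × $4,800 = 1,514.84; Orozco 1,832/10,409 × $4,800 = 844.81; Ibarra 854/10,409 × $4,800 = 393.81; Chaudhri 4,438/10,409 × $4,800 = 2,046.54.
Rounded to nearest $10: Lindqvist $1,510; Orozco $840; Ibarra $390; Chaudhri $2,050. Sum = $4,790.
Difference $4,800 − $4,790 = +$10 applied to Ibarra: Ibarra becomes $400.

Lindqvist: $1,510 | Orozco: $840 | Ibarra: $400 | Chaudhri: $2,050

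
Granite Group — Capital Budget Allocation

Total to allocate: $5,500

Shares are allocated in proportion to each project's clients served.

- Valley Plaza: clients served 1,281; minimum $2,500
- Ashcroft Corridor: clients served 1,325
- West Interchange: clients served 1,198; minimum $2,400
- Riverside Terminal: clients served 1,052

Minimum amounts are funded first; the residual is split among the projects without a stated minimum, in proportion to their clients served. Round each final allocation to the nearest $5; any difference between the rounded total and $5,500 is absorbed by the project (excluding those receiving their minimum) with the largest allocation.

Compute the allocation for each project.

Valley Plaza: $2,500 · Ashcroft Corridor: $335 · West Interchange: $2,400 · Riverside Terminal: $265

Guaranteed amounts: Valley Plaza $2,500; West Interchange $2,400. Remaining pool $600.
Remaining pool split over remaining clients served 2,377: Ashcroft Corridor 334.46 → $335; Riverside Terminal 265.54 → $265.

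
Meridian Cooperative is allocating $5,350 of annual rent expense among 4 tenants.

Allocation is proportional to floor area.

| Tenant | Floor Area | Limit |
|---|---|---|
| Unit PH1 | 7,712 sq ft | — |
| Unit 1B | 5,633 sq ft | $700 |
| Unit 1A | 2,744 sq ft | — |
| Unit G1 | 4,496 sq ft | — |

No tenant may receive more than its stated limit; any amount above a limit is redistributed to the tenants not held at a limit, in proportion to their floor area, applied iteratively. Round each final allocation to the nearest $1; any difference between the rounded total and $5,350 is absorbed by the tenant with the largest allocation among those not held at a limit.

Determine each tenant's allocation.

Unit PH1: $2,399; Unit 1B: $700; Unit 1A: $853; Unit G1: $1,398

Sum of floor area: 20,585.
Proportional shares (ignoring caps): Unit PH1 2,004.33; Unit 1B 1,464.01; Unit 1A 713.16; Unit G1 1,168.501.
Held at cap: Unit 1B ($700); balance $4,650 reallocated over remaining floor area 14,952.
Redistributed shares: Unit PH1 2,398.39 → $2,398; Unit 1A 853.37 → $853; Unit G1 1,398.23 → $1,398.
Rounding difference +$1 applied to Unit PH1 → $2,399.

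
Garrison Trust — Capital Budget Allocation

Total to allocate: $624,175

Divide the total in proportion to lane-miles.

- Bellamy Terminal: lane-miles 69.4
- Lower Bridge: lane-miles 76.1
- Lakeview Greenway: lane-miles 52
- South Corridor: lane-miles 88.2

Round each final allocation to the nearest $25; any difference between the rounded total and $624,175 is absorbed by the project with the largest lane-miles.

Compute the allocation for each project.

Bellamy Terminal: $151,625 · Lower Bridge: $166,250 · Lakeview Greenway: $113,600 · South Corridor: $192,700

Combined lane-miles = 69.4 + 76.1 + 52 + 88.2 = 285.7.
Unrounded shares: Bellamy Terminal 151,619.69; Lower Bridge 166,257.32; Lakeview Greenway 113,605.53; South Corridor 192,692.46.
At nearest $25: Bellamy Terminal $151,625; Lower Bridge $166,250; Lakeview Greenway $113,600; South Corridor $192,700. Sum = $624,175.
No rounding difference to absorb.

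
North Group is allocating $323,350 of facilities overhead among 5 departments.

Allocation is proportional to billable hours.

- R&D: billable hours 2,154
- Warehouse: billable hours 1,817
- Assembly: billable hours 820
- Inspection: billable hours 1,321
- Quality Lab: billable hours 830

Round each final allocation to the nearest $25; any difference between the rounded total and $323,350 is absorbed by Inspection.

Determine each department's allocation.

R&D: $100,325 · Warehouse: $84,625 · Assembly: $38,200 · Inspection: $61,550 · Quality Lab: $38,650

Total billable hours = 6,942.
Raw shares: R&D 2,154/6,942 × $323,350 = 100,330.73; Warehouse 1,817/6,942 × $323,350 = 84,633.67; Assembly 820/6,942 × $323,350 = 38,194.61; Inspection 1,321/6,942 × $323,350 = 61,530.59; Quality Lab 830/6,942 × $323,350 = 38,660.40.
At nearest $25: R&D $100,325; Warehouse $84,625; Assembly $38,200; Inspection $61,525; Quality Lab $38,650. Sum = $323,325.
Difference $323,350 − $323,325 = +$25 applied to Inspection: Inspection becomes $61,550.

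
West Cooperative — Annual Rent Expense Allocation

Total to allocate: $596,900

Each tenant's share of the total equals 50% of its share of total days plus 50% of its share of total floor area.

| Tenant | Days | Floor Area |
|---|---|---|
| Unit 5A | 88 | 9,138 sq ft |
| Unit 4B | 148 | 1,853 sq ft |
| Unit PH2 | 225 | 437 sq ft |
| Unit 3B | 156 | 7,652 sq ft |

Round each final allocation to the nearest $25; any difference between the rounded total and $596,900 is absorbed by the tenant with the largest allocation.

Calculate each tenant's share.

Unit 5A: $185,500 · Unit 4B: $100,575 · Unit PH2: $115,675 · Unit 3B: $195,150

Totals — days 617, floor area 19,080.
Combined weights (50% days + 50% floor area): Unit 5A 0.3108; Unit 4B 0.1685; Unit PH2 0.1938; Unit 3B 0.3269.
Proportional shares: Unit 5A 185,503.52; Unit 4B 100,573.99; Unit PH2 115,670.66; Unit 3B 195,151.84.
At nearest $25: Unit 5A $185,500; Unit 4B $100,575; Unit PH2 $115,675; Unit 3B $195,150. Sum = $596,900.
Rounded total matches; no reconciliation needed.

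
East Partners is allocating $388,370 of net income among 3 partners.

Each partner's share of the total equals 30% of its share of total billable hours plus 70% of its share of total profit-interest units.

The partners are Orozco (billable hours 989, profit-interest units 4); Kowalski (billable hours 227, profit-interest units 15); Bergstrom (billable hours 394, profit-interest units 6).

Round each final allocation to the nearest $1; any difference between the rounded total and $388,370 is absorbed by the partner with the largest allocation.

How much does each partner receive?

Totals — billable hours 1,610, profit-interest units 25.
Blended shares (30% billable hours + 70% profit-interest units): Orozco 0.2963; Kowalski 0.4623; Bergstrom 0.2414.
Proportional shares: Orozco 115,068.48; Kowalski 179,542.73; Bergstrom 93,758.79.
Rounded to nearest $1: Orozco $115,068; Kowalski $179,543; Bergstrom $93,759. Sum = $388,370.
Rounded total matches; no reconciliation needed.

Orozco: $115,068 · Kowalski: $179,543 · Bergstrom: $93,759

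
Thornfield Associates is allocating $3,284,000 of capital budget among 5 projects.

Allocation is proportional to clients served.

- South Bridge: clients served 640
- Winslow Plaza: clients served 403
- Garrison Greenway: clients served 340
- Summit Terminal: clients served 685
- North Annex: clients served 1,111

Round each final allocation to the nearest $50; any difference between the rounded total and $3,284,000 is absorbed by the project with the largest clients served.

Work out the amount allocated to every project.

South Bridge: $661,150; Winslow Plaza: $416,300; Garrison Greenway: $351,250; Summit Terminal: $707,650; North Annex: $1,147,650

Total clients served = 3,179.
Proportional shares: South Bridge 640/3,179 × $3,284,000 = 661,138.72; Winslow Plaza 403/3,179 × $3,284,000 = 416,310.79; Garrison Greenway 340/3,179 × $3,284,000 = 351,229.95; Summit Terminal 685/3,179 × $3,284,000 = 707,625.04; North Annex 1,111/3,179 × $3,284,000 = 1,147,695.50.
At nearest $50: South Bridge $661,150; Winslow Plaza $416,300; Garrison Greenway $351,250; Summit Terminal $707,650; North Annex $1,147,700. Sum = $3,284,050.
Difference $3,284,000 − $3,284,050 = −$50 applied to largest clients served (North Annex): North Annex becomes $1,147,650.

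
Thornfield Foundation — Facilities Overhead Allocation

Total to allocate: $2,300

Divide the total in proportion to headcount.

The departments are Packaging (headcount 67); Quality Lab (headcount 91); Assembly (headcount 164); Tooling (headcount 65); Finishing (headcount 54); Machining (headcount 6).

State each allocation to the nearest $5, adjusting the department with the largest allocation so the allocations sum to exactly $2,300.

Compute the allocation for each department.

Packaging: $345; Quality Lab: $470; Assembly: $840; Tooling: $335; Finishing: $280; Machining: $30

Combined headcount = 447.
Proportional shares: Packaging 67/447 × $2,300 = 344.74; Quality Lab 91/447 × $2,300 = 468.23; Assembly 164/447 × $2,300 = 843.85; Tooling 65/447 × $2,300 = 334.45; Finishing 54/447 × $2,300 = 277.85; Machining 6/447 × $2,300 = 30.87.
At nearest $5: Packaging $345; Quality Lab $470; Assembly $845; Tooling $335; Finishing $280; Machining $30. Sum = $2,305.
Difference $2,300 − $2,305 = −$5 applied to largest allocation (Assembly): Assembly becomes $840.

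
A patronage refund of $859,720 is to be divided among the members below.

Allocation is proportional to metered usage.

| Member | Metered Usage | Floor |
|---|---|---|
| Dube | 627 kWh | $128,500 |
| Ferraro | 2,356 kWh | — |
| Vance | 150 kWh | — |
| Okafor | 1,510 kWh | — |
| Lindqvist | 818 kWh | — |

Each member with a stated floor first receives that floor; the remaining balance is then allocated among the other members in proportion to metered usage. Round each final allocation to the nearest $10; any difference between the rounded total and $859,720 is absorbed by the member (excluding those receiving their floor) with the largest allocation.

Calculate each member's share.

Minimums first: Dube $128,500. Remaining pool $731,220.
Remaining pool split over remaining metered usage 4,834: Ferraro 356,382.77 → $356,380; Vance 22,689.90 → $22,690; Okafor 228,411.71 → $228,410; Lindqvist 123,735.61 → $123,740.

Dube: $128,500; Ferraro: $356,380; Vance: $22,690; Okafor: $228,410; Lindqvist: $123,740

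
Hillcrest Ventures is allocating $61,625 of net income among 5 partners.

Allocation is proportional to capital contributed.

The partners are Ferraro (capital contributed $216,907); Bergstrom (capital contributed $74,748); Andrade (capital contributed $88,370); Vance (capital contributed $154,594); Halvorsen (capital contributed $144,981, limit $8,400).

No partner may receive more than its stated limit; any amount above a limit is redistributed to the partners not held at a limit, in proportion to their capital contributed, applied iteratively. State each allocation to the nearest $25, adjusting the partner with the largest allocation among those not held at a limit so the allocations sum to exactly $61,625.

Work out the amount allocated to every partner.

Ferraro: $21,575; Bergstrom: $7,450; Andrade: $8,800; Vance: $15,400; Halvorsen: $8,400

Total capital contributed = 679,600.
Pro-rata shares before constraints: Ferraro 19,668.77; Bergstrom 6,778.02; Andrade 8,013.24; Vance 14,018.33; Halvorsen 13,146.64.
Held at cap: Halvorsen ($8,400); remaining pool $53,225 reallocated over remaining capital contributed 534,619.
Remaining shares: Ferraro 21,594.58 → $21,600; Bergstrom 7,441.68 → $7,450; Andrade 8,797.84 → $8,800; Vance 15,390.90 → $15,400.
Rounding difference −$25 applied to Ferraro → $21,575.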